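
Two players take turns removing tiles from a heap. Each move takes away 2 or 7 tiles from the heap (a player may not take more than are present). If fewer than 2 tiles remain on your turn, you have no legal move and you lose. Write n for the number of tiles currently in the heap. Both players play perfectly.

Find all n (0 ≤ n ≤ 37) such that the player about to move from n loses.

Work bottom-up. With no move the player to move loses. Otherwise the position is W if at least one move leads to an L position for the opponent, and L if every move leads to a W.
n=0: no move → L
n=1: no move → L
n=2: →0(L), so W
n=3: →1(L), so W
n=4: →2(W) only, which is W, so L
n=5: →3(W) only, which is W, so L
n=6: →4(L), so W
n=7: →5(L), so W
n=8: →1(L), so W
n=9: →7(W), 2(W) — all W, so L
n=10: →8(W), 3(W) — all W, so L
n=11: →9(L), so W
n=12: →10(L), so W
n=13: →11(W), 6(W) — all W, so L
n=14: →12(W), 7(W) — all W, so L
n=15: →13(L), so W
n=16: →14(L), so W
n=17: →10(L), so W
n=18: →16(W), 11(W) — all W, so L
n=19: →17(W), 12(W) — all W, so L
n=20: →18(L), so W
n=21: →19(L), so W
n=22: →20(W), 15(W) — all W, so L
n=23: →21(W), 16(W) — all W, so L
n=24: →22(L), so W
n=25: →23(L), so W
n=26: →19(L), so W
n=27: →25(W), 20(W) — all W, so L
n=28: →26(W), 21(W) — all W, so L
n=29: →27(L), so W
n=30: →28(L), so W
n=31: →29(W), 24(W) — all W, so L
n=32: →30(W), 25(W) — all W, so L
n=33: →31(L), so W
n=34: →32(L), so W
n=35: →28(L), so W
n=36: →34(W), 29(W) — all W, so L
n=37: →35(W), 30(W) — all W, so L
Reading off the rows marked L gives the requested list; there are 18 such values of n.

0, 1, 4, 5, 9, 10, 13, 14, 18, 19, 22, 23, 27, 28, 31, 32, 36, 37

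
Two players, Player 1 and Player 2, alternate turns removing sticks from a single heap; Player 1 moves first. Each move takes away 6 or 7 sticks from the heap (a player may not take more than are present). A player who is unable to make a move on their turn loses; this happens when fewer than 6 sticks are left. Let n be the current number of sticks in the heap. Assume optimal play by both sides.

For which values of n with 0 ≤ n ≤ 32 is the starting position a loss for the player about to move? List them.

Classify positions by backward induction: terminal positions (no move available) are L. From any other position, the mover wins iff some move reaches an L.
n=0: no move → L
n=1: no move → L
n=2: no move → L
n=3: no move → L
n=4: no move → L
n=5: no move → L
n=6: W (go to 0, an L position)
n=7: W (go to 1, an L position)
n=8: W (go to 2, an L position)
n=9: W (go to 3, an L position)
n=10: W (go to 4, an L position)
n=11: W (go to 5, an L position)
n=12: W (go to 5, an L position)
n=13: L (options 7(W), 6(W) are all W)
n=14: L (options 8(W), 7(W) are all W)
n=15: L (options 9(W), 8(W) are all W)
n=16: L (options 10(W), 9(W) are all W)
n=17: L (options 11(W), 10(W) are all W)
n=18: L (options 12(W), 11(W) are all W)
n=19: W (go to 13, an L position)
n=20: W (go to 14, an L position)
n=21: W (go to 15, an L position)
n=22: W (go to 16, an L position)
n=23: W (go to 17, an L position)
n=24: W (go to 18, an L position)
n=25: W (go to 18, an L position)
n=26: L (options 20(W), 19(W) are all W)
n=27: L (options 21(W), 20(W) are all W)
n=28: L (options 22(W), 21(W) are all W)
n=29: L (options 23(W), 22(W) are all W)
n=30: L (options 24(W), 23(W) are all W)
n=31: L (options 25(W), 24(W) are all W)
n=32: W (go to 26, an L position)
The losing starting values of n are exactly the entries labelled L in this table (18 of them).

0, 1, 2, 3, 4, 5, 13, 14, 15, 16, 17, 18, 26, 27, 28, 29, 30, 31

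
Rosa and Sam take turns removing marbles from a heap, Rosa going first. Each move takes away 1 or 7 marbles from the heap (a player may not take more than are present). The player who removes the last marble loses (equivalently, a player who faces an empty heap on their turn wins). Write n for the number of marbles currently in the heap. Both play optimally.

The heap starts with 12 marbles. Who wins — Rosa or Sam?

Rosa wins.

Use the standard recursion: the mover wins at a terminal position; elsewhere, the mover wins exactly when some move hands the opponent an L position.
n=0: no move; the opponent has just taken the last marble and therefore loses → W
n=1: L (sole option 0(W) is W)
n=2: W (go to 1, an L position)
n=3: L (sole option 2(W) is W)
n=4: W (go to 3, an L position)
n=5: L (sole option 4(W) is W)
n=6: W (go to 5, an L position)
n=7: L (options 6(W), 0(W) are all W)
n=8: W (go to 7, an L position)
n=9: L (options 8(W), 2(W) are all W)
n=10: W (go to 9, an L position)
n=11: L (options 10(W), 4(W) are all W)
n=12: W (go to 11, an L position)
From 12 Rosa can remove 1, leaving 11, reaching an L position.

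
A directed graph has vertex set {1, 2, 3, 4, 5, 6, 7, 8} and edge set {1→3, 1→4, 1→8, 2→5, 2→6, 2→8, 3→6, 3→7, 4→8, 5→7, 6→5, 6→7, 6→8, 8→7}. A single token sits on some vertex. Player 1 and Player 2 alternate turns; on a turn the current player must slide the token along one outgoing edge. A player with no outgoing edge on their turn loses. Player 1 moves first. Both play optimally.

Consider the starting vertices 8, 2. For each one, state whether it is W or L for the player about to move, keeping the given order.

Classify positions by backward induction: terminal positions (no move available) are L. From any other position, the mover wins iff some move reaches an L.
Every edge goes from a vertex to one that appears earlier in the order 7, 8, 5, 6, 4, 2, 3, 1, so processing vertices in that order labels each vertex after all of its successors.
7: no outgoing edge → L
8: reaches L-position 7 → W
5: reaches L-position 7 → W
6: reaches L-position 7 → W
4: only reaches 8(W), which is W → L
2: only reaches 6(W), 5(W), 8(W), all W → L
3: reaches L-position 7 → W
1: reaches L-position 4 → W

8: W, 2: L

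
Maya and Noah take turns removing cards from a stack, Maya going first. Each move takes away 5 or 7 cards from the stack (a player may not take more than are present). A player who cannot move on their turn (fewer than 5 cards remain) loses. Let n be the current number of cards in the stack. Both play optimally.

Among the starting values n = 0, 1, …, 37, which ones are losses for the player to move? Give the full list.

0, 1, 2, 3, 4, 12, 13, 14, 15, 16, 24, 25, 26, 27, 28, 36, 37

Classify positions by backward induction: terminal positions (no move available) are L. From any other position, the mover wins iff some move reaches an L.
n=0: no move → L
n=1: no move → L
n=2: no move → L
n=3: no move → L
n=4: no move → L
n=5: →0(L), so W
n=6: →1(L), so W
n=7: →2(L), so W
n=8: →3(L), so W
n=9: →4(L), so W
n=10: →3(L), so W
n=11: →4(L), so W
n=12: →7(W), 5(W) — all W, so L
n=13: →8(W), 6(W) — all W, so L
n=14: →9(W), 7(W) — all W, so L
n=15: →10(W), 8(W) — all W, so L
n=16: →11(W), 9(W) — all W, so L
n=17: →12(L), so W
n=18: →13(L), so W
n=19: →14(L), so W
n=20: →15(L), so W
n=21: →16(L), so W
n=22: →15(L), so W
n=23: →16(L), so W
n=24: →19(W), 17(W) — all W, so L
n=25: →20(W), 18(W) — all W, so L
n=26: →21(W), 19(W) — all W, so L
n=27: →22(W), 20(W) — all W, so L
n=28: →23(W), 21(W) — all W, so L
n=29: →24(L), so W
n=30: →25(L), so W
n=31: →26(L), so W
n=32: →27(L), so W
n=33: →28(L), so W
n=34: →27(L), so W
n=35: →28(L), so W
n=36: →31(W), 29(W) — all W, so L
n=37: →32(W), 30(W) — all W, so L
Reading off the rows marked L gives the requested list; there are 17 such values of n.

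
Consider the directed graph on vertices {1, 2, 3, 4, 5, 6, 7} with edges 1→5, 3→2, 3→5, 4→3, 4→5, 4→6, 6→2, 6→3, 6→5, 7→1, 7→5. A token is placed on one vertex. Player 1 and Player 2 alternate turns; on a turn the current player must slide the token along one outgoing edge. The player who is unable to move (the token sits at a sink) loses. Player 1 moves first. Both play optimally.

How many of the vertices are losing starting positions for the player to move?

2

Work bottom-up. With no move the player to move loses. Otherwise the position is W if at least one move leads to an L position for the opponent, and L if every move leads to a W.
Every edge goes from a vertex to one that appears earlier in the order 5, 2, 3, 1, 6, 7, 4, so processing vertices in that order labels each vertex after all of its successors.
5: no outgoing edge → L
2: no outgoing edge → L
3: W (go to 2, an L position)
1: W (go to 5, an L position)
6: W (go to 2, an L position)
7: W (go to 5, an L position)
4: W (go to 5, an L position)
The L vertices are 2, 5; that is 2 in all.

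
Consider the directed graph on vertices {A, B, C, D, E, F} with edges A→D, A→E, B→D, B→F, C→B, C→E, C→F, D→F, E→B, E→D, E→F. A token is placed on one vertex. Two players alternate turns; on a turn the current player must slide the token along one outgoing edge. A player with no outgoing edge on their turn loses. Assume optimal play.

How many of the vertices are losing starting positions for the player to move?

Use the standard recursion: the mover loses at a terminal position; elsewhere, the mover wins exactly when some move hands the opponent an L position.
Every edge goes from a vertex to one that appears earlier in the order F, D, B, E, A, C, so processing vertices in that order labels each vertex after all of its successors.
F: no outgoing edge → L
D: W (go to F, an L position)
B: W (go to F, an L position)
E: W (go to F, an L position)
A: L (options E(W), D(W) are all W)
C: W (go to F, an L position)
The L vertices are A, F; that is 2 in all.

2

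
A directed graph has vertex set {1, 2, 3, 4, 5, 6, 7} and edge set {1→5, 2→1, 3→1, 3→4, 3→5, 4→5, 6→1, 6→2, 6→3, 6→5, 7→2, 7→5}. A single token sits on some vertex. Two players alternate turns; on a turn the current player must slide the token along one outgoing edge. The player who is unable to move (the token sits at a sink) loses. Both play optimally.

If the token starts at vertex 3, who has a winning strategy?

The first player wins.

Use the standard recursion: the mover loses at a terminal position; elsewhere, the mover wins exactly when some move hands the opponent an L position.
Every edge goes from a vertex to one that appears earlier in the order 5, 4, 1, 3, 2, 7, 6, so processing vertices in that order labels each vertex after all of its successors.
5: no outgoing edge → L
4: →5(L), so W
1: →5(L), so W
3: →5(L), so W
2: →1(W) only, which is W, so L
7: →2(L), so W
6: →2(L), so W
The starting position 3 is W: the player to move should move to 5, handing over an L position.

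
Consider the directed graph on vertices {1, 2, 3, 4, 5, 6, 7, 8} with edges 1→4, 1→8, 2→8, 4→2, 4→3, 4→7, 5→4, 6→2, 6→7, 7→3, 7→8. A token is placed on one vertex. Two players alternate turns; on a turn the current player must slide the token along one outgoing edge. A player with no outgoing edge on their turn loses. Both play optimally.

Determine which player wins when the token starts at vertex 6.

The second player wins.

Build the W/L table. Terminal = L. A non-terminal position is W if it has a move to some L; otherwise it is L.
Every edge goes from a vertex to one that appears earlier in the order 8, 3, 7, 2, 6, 4, 5, 1, so processing vertices in that order labels each vertex after all of its successors.
8: no outgoing edge → L
3: no outgoing edge → L
7: W (go to 3, an L position)
2: W (go to 8, an L position)
6: L (options 2(W), 7(W) are all W)
4: W (go to 3, an L position)
5: L (sole option 4(W) is W)
1: W (go to 8, an L position)
The starting position 6 is L: whatever the player to move does, the opponent receives a W position.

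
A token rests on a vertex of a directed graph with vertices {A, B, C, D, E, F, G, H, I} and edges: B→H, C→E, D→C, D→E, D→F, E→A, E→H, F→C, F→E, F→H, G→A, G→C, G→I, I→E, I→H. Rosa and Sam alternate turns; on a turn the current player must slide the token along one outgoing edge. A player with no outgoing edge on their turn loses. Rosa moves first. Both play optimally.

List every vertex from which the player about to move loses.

A, C, H

Build the W/L table. Terminal = L. A non-terminal position is W if it has a move to some L; otherwise it is L.
Every edge goes from a vertex to one that appears earlier in the order A, H, E, C, I, F, G, D, B, so processing vertices in that order labels each vertex after all of its successors.
A: no outgoing edge → L
H: no outgoing edge → L
E: can move to H, which is L ⇒ W
C: the only move is to E(W), a W ⇒ L
I: can move to H, which is L ⇒ W
F: can move to C, which is L ⇒ W
G: can move to C, which is L ⇒ W
D: can move to C, which is L ⇒ W
B: can move to H, which is L ⇒ W
Reading off the rows marked L gives the requested list; there are 3 such vertices.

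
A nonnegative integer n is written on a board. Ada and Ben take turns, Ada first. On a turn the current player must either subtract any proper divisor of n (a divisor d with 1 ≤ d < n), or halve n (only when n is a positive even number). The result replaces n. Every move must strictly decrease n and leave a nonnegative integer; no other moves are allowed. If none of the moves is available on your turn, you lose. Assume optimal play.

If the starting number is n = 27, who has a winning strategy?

Positions with no move are L. A position that does have a move is losing for the player to move precisely when every available move leads to a winning position for the opponent. Fill in the labels:
n=0: no move → L
n=1: no move → L
n=2: can move to 1, which is L ⇒ W
n=3: the only move is to 2(W), a W ⇒ L
n=4: can move to 3, which is L ⇒ W
n=5: the only move is to 4(W), a W ⇒ L
n=6: can move to 3, which is L ⇒ W
n=7: the only move is to 6(W), a W ⇒ L
n=8: can move to 7, which is L ⇒ W
n=9: moves to 6(W), 8(W); every one is W ⇒ L
n=10: can move to 5, which is L ⇒ W
n=11: the only move is to 10(W), a W ⇒ L
n=12: can move to 9, which is L ⇒ W
n=13: the only move is to 12(W), a W ⇒ L
n=14: can move to 7, which is L ⇒ W
n=15: moves to 10(W), 12(W), 14(W); every one is W ⇒ L
n=16: can move to 15, which is L ⇒ W
n=17: the only move is to 16(W), a W ⇒ L
n=18: can move to 9, which is L ⇒ W
n=19: the only move is to 18(W), a W ⇒ L
n=20: can move to 15, which is L ⇒ W
n=21: moves to 14(W), 18(W), 20(W); every one is W ⇒ L
n=22: can move to 11, which is L ⇒ W
n=23: the only move is to 22(W), a W ⇒ L
n=24: can move to 21, which is L ⇒ W
n=25: moves to 20(W), 24(W); every one is W ⇒ L
n=26: can move to 13, which is L ⇒ W
n=27: moves to 18(W), 24(W), 26(W); every one is W ⇒ L
The starting position 27 is L: whatever Ada does, the opponent receives a W position.

Ben wins.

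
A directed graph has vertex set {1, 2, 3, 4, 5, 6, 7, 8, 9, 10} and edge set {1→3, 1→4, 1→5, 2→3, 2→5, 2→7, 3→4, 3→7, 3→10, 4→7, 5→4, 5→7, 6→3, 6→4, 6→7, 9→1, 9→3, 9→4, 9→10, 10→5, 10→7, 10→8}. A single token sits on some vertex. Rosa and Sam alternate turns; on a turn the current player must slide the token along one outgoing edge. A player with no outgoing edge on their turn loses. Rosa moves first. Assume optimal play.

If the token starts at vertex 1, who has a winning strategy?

Sam wins.

Use the standard recursion: the mover loses at a terminal position; elsewhere, the mover wins exactly when some move hands the opponent an L position.
Every edge goes from a vertex to one that appears earlier in the order 8, 7, 4, 5, 10, 3, 1, 9, 2, 6, so processing vertices in that order labels each vertex after all of its successors.
8: no outgoing edge → L
7: no outgoing edge → L
4: reaches L-position 7 → W
5: reaches L-position 7 → W
10: reaches L-position 7 → W
3: reaches L-position 7 → W
1: only reaches 3(W), 5(W), 4(W), all W → L
9: reaches L-position 1 → W
2: reaches L-position 7 → W
6: reaches L-position 7 → W
The starting position 1 is L: whatever Rosa does, the opponent receives a W position.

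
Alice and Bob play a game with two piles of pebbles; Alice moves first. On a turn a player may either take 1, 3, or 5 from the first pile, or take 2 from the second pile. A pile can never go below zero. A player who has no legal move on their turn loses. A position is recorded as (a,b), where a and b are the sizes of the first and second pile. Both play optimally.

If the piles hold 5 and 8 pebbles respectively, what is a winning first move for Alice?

Move to (4,8).

Work bottom-up. With no move the player to move loses. Otherwise the position is W if at least one move leads to an L position for the opponent, and L if every move leads to a W.
No move ever increases a pile, so every position that can arise here has a ≤ 5 and b ≤ 8; it is enough to label the cells with 0 ≤ a ≤ 5 and 0 ≤ b ≤ 8.
Every move lowers a or b (never raises either), so fill the grid row by row in increasing a, and left to right within a row: each cell's successors are then already labelled.
      b=0  b=1  b=2  b=3  b=4  b=5  b=6  b=7  b=8
a=0:    L    L    W    W    L    L    W    W    L
a=1:    W    W    L    L    W    W    L    L    W
a=2:    L    L    W    W    L    L    W    W    L
a=3:    W    W    L    L    W    W    L    L    W
a=4:    L    L    W    W    L    L    W    W    L
a=5:    W    W    L    L    W    W    L    L    W
Cells with no legal move (terminal, hence L): (0,0), (0,1).
The remaining L cells, each justified by listing all of its moves:
(0,4): L (sole option (0,2)(W) is W)
(0,5): L (sole option (0,3)(W) is W)
(0,8): L (sole option (0,6)(W) is W)
(1,2): L (options (0,2)(W), (1,0)(W) are all W)
(1,3): L (options (0,3)(W), (1,1)(W) are all W)
(1,6): L (options (0,6)(W), (1,4)(W) are all W)
(1,7): L (options (0,7)(W), (1,5)(W) are all W)
(2,0): L (sole option (1,0)(W) is W)
(2,1): L (sole option (1,1)(W) is W)
(2,4): L (options (1,4)(W), (2,2)(W) are all W)
(2,5): L (options (1,5)(W), (2,3)(W) are all W)
(2,8): L (options (1,8)(W), (2,6)(W) are all W)
(3,2): L (options (2,2)(W), (0,2)(W), (3,0)(W) are all W)
(3,3): L (options (2,3)(W), (0,3)(W), (3,1)(W) are all W)
(3,6): L (options (2,6)(W), (0,6)(W), (3,4)(W) are all W)
(3,7): L (options (2,7)(W), (0,7)(W), (3,5)(W) are all W)
(4,0): L (options (3,0)(W), (1,0)(W) are all W)
(4,1): L (options (3,1)(W), (1,1)(W) are all W)
(4,4): L (options (3,4)(W), (1,4)(W), (4,2)(W) are all W)
(4,5): L (options (3,5)(W), (1,5)(W), (4,3)(W) are all W)
(4,8): L (options (3,8)(W), (1,8)(W), (4,6)(W) are all W)
(5,2): L (options (4,2)(W), (2,2)(W), (0,2)(W), (5,0)(W) are all W)
(5,3): L (options (4,3)(W), (2,3)(W), (0,3)(W), (5,1)(W) are all W)
(5,6): L (options (4,6)(W), (2,6)(W), (0,6)(W), (5,4)(W) are all W)
(5,7): L (options (4,7)(W), (2,7)(W), (0,7)(W), (5,5)(W) are all W)
Every other cell has at least one move into one of the L cells above, so it is W.
From (5,8), the L positions reachable in one move are: (4,8), (2,8), (0,8), (5,6). Any move reaching one of these is winning.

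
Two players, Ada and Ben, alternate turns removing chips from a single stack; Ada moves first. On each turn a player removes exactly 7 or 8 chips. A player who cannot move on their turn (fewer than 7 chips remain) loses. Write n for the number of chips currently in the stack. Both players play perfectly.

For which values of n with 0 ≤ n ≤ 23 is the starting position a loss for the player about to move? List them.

Work bottom-up. With no move the player to move loses. Otherwise the position is W if at least one move leads to an L position for the opponent, and L if every move leads to a W.
n=0: no move → L
n=1: no move → L
n=2: no move → L
n=3: no move → L
n=4: no move → L
n=5: no move → L
n=6: no move → L
n=7: →0(L), so W
n=8: →1(L), so W
n=9: →2(L), so W
n=10: →3(L), so W
n=11: →4(L), so W
n=12: →5(L), so W
n=13: →6(L), so W
n=14: →6(L), so W
n=15: →8(W), 7(W) — all W, so L
n=16: →9(W), 8(W) — all W, so L
n=17: →10(W), 9(W) — all W, so L
n=18: →11(W), 10(W) — all W, so L
n=19: →12(W), 11(W) — all W, so L
n=20: →13(W), 12(W) — all W, so L
n=21: →14(W), 13(W) — all W, so L
n=22: →15(L), so W
n=23: →16(L), so W
Reading off the rows marked L gives the requested list; there are 14 such values of n.

0, 1, 2, 3, 4, 5, 6, 15, 16, 17, 18, 19, 20, 21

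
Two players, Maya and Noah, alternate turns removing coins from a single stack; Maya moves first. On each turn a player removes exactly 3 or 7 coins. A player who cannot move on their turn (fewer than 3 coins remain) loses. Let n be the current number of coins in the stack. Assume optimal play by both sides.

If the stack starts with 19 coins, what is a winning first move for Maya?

Work bottom-up. With no move the player to move loses. Otherwise the position is W if at least one move leads to an L position for the opponent, and L if every move leads to a W.
n=0: no move → L
n=1: no move → L
n=2: no move → L
n=3: W (go to 0, an L position)
n=4: W (go to 1, an L position)
n=5: W (go to 2, an L position)
n=6: L (sole option 3(W) is W)
n=7: W (go to 0, an L position)
n=8: W (go to 1, an L position)
n=9: W (go to 6, an L position)
n=10: L (options 7(W), 3(W) are all W)
n=11: L (options 8(W), 4(W) are all W)
n=12: L (options 9(W), 5(W) are all W)
n=13: W (go to 10, an L position)
n=14: W (go to 11, an L position)
n=15: W (go to 12, an L position)
n=16: L (options 13(W), 9(W) are all W)
n=17: W (go to 10, an L position)
n=18: W (go to 11, an L position)
n=19: W (go to 16, an L position)
From 19, the L positions reachable in one move are: 16, 12. Any move reaching one of these is winning.

Remove 3, leaving 16.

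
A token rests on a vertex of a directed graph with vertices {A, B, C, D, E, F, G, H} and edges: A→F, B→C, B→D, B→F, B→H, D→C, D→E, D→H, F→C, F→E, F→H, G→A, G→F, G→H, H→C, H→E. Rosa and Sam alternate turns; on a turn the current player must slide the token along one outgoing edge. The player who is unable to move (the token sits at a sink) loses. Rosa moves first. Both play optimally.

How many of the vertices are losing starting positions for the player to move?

3

Use the standard recursion: the mover loses at a terminal position; elsewhere, the mover wins exactly when some move hands the opponent an L position.
Every edge goes from a vertex to one that appears earlier in the order E, C, H, D, F, B, A, G, so processing vertices in that order labels each vertex after all of its successors.
E: no outgoing edge → L
C: no outgoing edge → L
H: reaches L-position C → W
D: reaches L-position C → W
F: reaches L-position C → W
B: reaches L-position C → W
A: only reaches F(W), which is W → L
G: reaches L-position A → W
The L vertices are A, C, E; that is 3 in all.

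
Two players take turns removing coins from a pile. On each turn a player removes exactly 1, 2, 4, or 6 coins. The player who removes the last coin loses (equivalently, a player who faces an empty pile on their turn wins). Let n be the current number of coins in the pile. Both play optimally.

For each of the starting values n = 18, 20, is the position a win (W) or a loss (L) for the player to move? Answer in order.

Work bottom-up. With no move the player to move wins. Otherwise the position is W if at least one move leads to an L position for the opponent, and L if every move leads to a W.
n=0: no move; the opponent has just taken the last coin and therefore loses → W
n=1: →0(W) only, which is W, so L
n=2: →1(L), so W
n=3: →1(L), so W
n=4: →3(W), 2(W), 0(W) — all W, so L
n=5: →4(L), so W
n=6: →4(L), so W
n=7: →1(L), so W
n=8: →4(L), so W
n=9: →8(W), 7(W), 5(W), 3(W) — all W, so L
n=10: →9(L), so W
n=11: →9(L), so W
n=12: →11(W), 10(W), 8(W), 6(W) — all W, so L
n=13: →12(L), so W
n=14: →12(L), so W
n=15: →9(L), so W
n=16: →12(L), so W
n=17: →16(W), 15(W), 13(W), 11(W) — all W, so L
n=18: →17(L), so W
n=19: →17(L), so W
n=20: →19(W), 18(W), 16(W), 14(W) — all W, so L

18: W, 20: L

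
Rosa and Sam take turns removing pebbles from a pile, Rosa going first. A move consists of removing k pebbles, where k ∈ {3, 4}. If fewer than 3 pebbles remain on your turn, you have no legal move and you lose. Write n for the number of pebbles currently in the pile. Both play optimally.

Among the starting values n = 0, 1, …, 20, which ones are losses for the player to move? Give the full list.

0, 1, 2, 7, 8, 9, 14, 15, 16

Classify positions by backward induction: terminal positions (no move available) are L. From any other position, the mover wins iff some move reaches an L.
n=0: no move → L
n=1: no move → L
n=2: no move → L
n=3: W (go to 0, an L position)
n=4: W (go to 1, an L position)
n=5: W (go to 2, an L position)
n=6: W (go to 2, an L position)
n=7: L (options 4(W), 3(W) are all W)
n=8: L (options 5(W), 4(W) are all W)
n=9: L (options 6(W), 5(W) are all W)
n=10: W (go to 7, an L position)
n=11: W (go to 8, an L position)
n=12: W (go to 9, an L position)
n=13: W (go to 9, an L position)
n=14: L (options 11(W), 10(W) are all W)
n=15: L (options 12(W), 11(W) are all W)
n=16: L (options 13(W), 12(W) are all W)
n=17: W (go to 14, an L position)
n=18: W (go to 15, an L position)
n=19: W (go to 16, an L position)
n=20: W (go to 16, an L position)
The losing starting values of n are exactly the entries labelled L in this table (9 of them).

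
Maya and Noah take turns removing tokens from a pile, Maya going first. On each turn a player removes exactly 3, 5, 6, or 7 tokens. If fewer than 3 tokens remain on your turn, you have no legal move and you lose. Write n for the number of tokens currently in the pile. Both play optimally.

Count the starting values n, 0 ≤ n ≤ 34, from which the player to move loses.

Positions with no move are L. A position that does have a move is losing for the player to move precisely when every available move leads to a winning position for the opponent. Fill in the labels:
n=0: no move → L
n=1: no move → L
n=2: no move → L
n=3: reaches L-position 0 → W
n=4: reaches L-position 1 → W
n=5: reaches L-position 2 → W
n=6: reaches L-position 1 → W
n=7: reaches L-position 2 → W
n=8: reaches L-position 2 → W
n=9: reaches L-position 2 → W
n=10: only reaches 7(W), 5(W), 4(W), 3(W), all W → L
n=11: only reaches 8(W), 6(W), 5(W), 4(W), all W → L
n=12: only reaches 9(W), 7(W), 6(W), 5(W), all W → L
n=13: reaches L-position 10 → W
n=14: reaches L-position 11 → W
n=15: reaches L-position 12 → W
n=16: reaches L-position 11 → W
n=17: reaches L-position 12 → W
n=18: reaches L-position 12 → W
n=19: reaches L-position 12 → W
n=20: only reaches 17(W), 15(W), 14(W), 13(W), all W → L
n=21: only reaches 18(W), 16(W), 15(W), 14(W), all W → L
n=22: only reaches 19(W), 17(W), 16(W), 15(W), all W → L
n=23: reaches L-position 20 → W
n=24: reaches L-position 21 → W
n=25: reaches L-position 22 → W
n=26: reaches L-position 21 → W
n=27: reaches L-position 22 → W
n=28: reaches L-position 22 → W
n=29: reaches L-position 22 → W
n=30: only reaches 27(W), 25(W), 24(W), 23(W), all W → L
n=31: only reaches 28(W), 26(W), 25(W), 24(W), all W → L
n=32: only reaches 29(W), 27(W), 26(W), 25(W), all W → L
n=33: reaches L-position 30 → W
n=34: reaches L-position 31 → W
L entries with 0 ≤ n ≤ 34: n = 0, 1, 2, 10, 11, 12, 20, 21, 22, 30, 31, 32; that makes 12.

12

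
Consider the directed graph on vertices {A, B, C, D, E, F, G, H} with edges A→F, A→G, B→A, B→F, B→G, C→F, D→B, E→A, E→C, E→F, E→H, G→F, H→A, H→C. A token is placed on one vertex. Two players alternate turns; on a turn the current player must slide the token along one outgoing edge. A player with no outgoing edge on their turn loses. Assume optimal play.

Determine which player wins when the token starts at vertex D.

Label each position W (a win for the player to move) or L (a loss). A position with no legal move is L; any other position is W exactly when some move reaches an L, and L when every move reaches a W.
Every edge goes from a vertex to one that appears earlier in the order F, C, G, A, H, E, B, D, so processing vertices in that order labels each vertex after all of its successors.
F: no outgoing edge → L
C: W (go to F, an L position)
G: W (go to F, an L position)
A: W (go to F, an L position)
H: L (options A(W), C(W) are all W)
E: W (go to H, an L position)
B: W (go to F, an L position)
D: L (sole option B(W) is W)
Every move from D reaches a W position, so the mover loses.

The second player wins.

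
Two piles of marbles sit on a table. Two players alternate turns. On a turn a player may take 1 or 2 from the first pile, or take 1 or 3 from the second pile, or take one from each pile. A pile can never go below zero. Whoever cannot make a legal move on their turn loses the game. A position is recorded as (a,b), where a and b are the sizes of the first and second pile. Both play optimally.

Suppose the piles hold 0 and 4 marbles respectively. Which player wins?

The second player wins.

Use the standard recursion: the mover loses at a terminal position; elsewhere, the mover wins exactly when some move hands the opponent an L position.
No move ever increases a pile, so every position that can arise here has a ≤ 0 and b ≤ 4; it is enough to label the cells with 0 ≤ a ≤ 0 and 0 ≤ b ≤ 4.
Every move lowers a or b (never raises either), so fill the grid row by row in increasing a, and left to right within a row: each cell's successors are then already labelled.
      b=0  b=1  b=2  b=3  b=4
a=0:    L    W    L    W    L
Cells with no legal move (terminal, hence L): (0,0).
The remaining L cells, each justified by listing all of its moves:
(0,2): only reaches (0,1)(W), which is W → L
(0,4): only reaches (0,3)(W), (0,1)(W), all W → L
Every other cell has at least one move into one of the L cells above, so it is W.
Every move from (0,4) reaches a W position, so the mover loses.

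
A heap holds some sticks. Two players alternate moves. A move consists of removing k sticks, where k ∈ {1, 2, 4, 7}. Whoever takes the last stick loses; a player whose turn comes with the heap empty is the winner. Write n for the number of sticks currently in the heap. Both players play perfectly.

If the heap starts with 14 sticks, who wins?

Use the standard recursion: the mover wins at a terminal position; elsewhere, the mover wins exactly when some move hands the opponent an L position.
n=0: no move; the opponent has just taken the last stick and therefore loses → W
n=1: only reaches 0(W), which is W → L
n=2: reaches L-position 1 → W
n=3: reaches L-position 1 → W
n=4: only reaches 3(W), 2(W), 0(W), all W → L
n=5: reaches L-position 4 → W
n=6: reaches L-position 4 → W
n=7: only reaches 6(W), 5(W), 3(W), 0(W), all W → L
n=8: reaches L-position 7 → W
n=9: reaches L-position 7 → W
n=10: only reaches 9(W), 8(W), 6(W), 3(W), all W → L
n=11: reaches L-position 10 → W
n=12: reaches L-position 10 → W
n=13: only reaches 12(W), 11(W), 9(W), 6(W), all W → L
n=14: reaches L-position 13 → W
From 14 the player to move can remove 1, leaving 13, reaching an L position.

The first player wins.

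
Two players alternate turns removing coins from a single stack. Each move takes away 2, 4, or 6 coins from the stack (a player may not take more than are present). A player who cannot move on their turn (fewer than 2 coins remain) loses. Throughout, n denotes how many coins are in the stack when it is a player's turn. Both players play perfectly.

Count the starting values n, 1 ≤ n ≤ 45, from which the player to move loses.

Classify positions by backward induction: terminal positions (no move available) are L. From any other position, the mover wins iff some move reaches an L.
n=0: no move → L
n=1: no move → L
n=2: can move to 0, which is L ⇒ W
n=3: can move to 1, which is L ⇒ W
n=4: can move to 0, which is L ⇒ W
n=5: can move to 1, which is L ⇒ W
n=6: can move to 0, which is L ⇒ W
n=7: can move to 1, which is L ⇒ W
n=8: moves to 6(W), 4(W), 2(W); every one is W ⇒ L
n=9: moves to 7(W), 5(W), 3(W); every one is W ⇒ L
n=10: can move to 8, which is L ⇒ W
n=11: can move to 9, which is L ⇒ W
n=12: can move to 8, which is L ⇒ W
n=13: can move to 9, which is L ⇒ W
n=14: can move to 8, which is L ⇒ W
n=15: can move to 9, which is L ⇒ W
n=16: moves to 14(W), 12(W), 10(W); every one is W ⇒ L
n=17: moves to 15(W), 13(W), 11(W); every one is W ⇒ L
n=18: can move to 16, which is L ⇒ W
n=19: can move to 17, which is L ⇒ W
n=20: can move to 16, which is L ⇒ W
n=21: can move to 17, which is L ⇒ W
n=22: can move to 16, which is L ⇒ W
n=23: can move to 17, which is L ⇒ W
n=24: moves to 22(W), 20(W), 18(W); every one is W ⇒ L
n=25: moves to 23(W), 21(W), 19(W); every one is W ⇒ L
n=26: can move to 24, which is L ⇒ W
n=27: can move to 25, which is L ⇒ W
n=28: can move to 24, which is L ⇒ W
n=29: can move to 25, which is L ⇒ W
n=30: can move to 24, which is L ⇒ W
n=31: can move to 25, which is L ⇒ W
n=32: moves to 30(W), 28(W), 26(W); every one is W ⇒ L
n=33: moves to 31(W), 29(W), 27(W); every one is W ⇒ L
n=34: can move to 32, which is L ⇒ W
n=35: can move to 33, which is L ⇒ W
n=36: can move to 32, which is L ⇒ W
n=37: can move to 33, which is L ⇒ W
n=38: can move to 32, which is L ⇒ W
n=39: can move to 33, which is L ⇒ W
n=40: moves to 38(W), 36(W), 34(W); every one is W ⇒ L
n=41: moves to 39(W), 37(W), 35(W); every one is W ⇒ L
n=42: can move to 40, which is L ⇒ W
n=43: can move to 41, which is L ⇒ W
n=44: can move to 40, which is L ⇒ W
n=45: can move to 41, which is L ⇒ W
L entries with 1 ≤ n ≤ 45 (n=0 is outside the asked range and is not counted): n = 1, 8, 9, 16, 17, 24, 25, 32, 33, 40, 41; that makes 11.

11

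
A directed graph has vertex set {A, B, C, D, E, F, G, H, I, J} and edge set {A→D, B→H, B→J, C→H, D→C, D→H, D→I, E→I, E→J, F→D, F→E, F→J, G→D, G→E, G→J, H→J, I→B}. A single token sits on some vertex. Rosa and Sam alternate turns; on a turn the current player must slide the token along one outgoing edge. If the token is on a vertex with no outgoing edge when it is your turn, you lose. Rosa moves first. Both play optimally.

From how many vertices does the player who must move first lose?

Build the W/L table. Terminal = L. A non-terminal position is W if it has a move to some L; otherwise it is L.
Every edge goes from a vertex to one that appears earlier in the order J, H, B, C, I, D, A, E, F, G, so processing vertices in that order labels each vertex after all of its successors.
J: no outgoing edge → L
H: →J(L), so W
B: →J(L), so W
C: →H(W) only, which is W, so L
I: →B(W) only, which is W, so L
D: →I(L), so W
A: →D(W) only, which is W, so L
E: →I(L), so W
F: →J(L), so W
G: →J(L), so W
The L vertices are A, C, I, J; that is 4 in all.

4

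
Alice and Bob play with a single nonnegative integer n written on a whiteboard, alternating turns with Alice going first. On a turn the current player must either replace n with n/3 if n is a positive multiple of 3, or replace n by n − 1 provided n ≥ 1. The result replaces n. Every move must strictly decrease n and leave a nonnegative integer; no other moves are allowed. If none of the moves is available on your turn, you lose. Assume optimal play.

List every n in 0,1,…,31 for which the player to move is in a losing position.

0, 2, 4, 7, 9, 11, 13, 15, 17, 19, 22, 24, 26, 28, 30

Positions with no move are L. A position that does have a move is losing for the player to move precisely when every available move leads to a winning position for the opponent. Fill in the labels:
n=0: no move → L
n=1: →0(L), so W
n=2: →1(W) only, which is W, so L
n=3: →2(L), so W
n=4: →3(W) only, which is W, so L
n=5: →4(L), so W
n=6: →2(L), so W
n=7: →6(W) only, which is W, so L
n=8: →7(L), so W
n=9: →3(W), 8(W) — all W, so L
n=10: →9(L), so W
n=11: →10(W) only, which is W, so L
n=12: →4(L), so W
n=13: →12(W) only, which is W, so L
n=14: →13(L), so W
n=15: →5(W), 14(W) — all W, so L
n=16: →15(L), so W
n=17: →16(W) only, which is W, so L
n=18: →17(L), so W
n=19: →18(W) only, which is W, so L
n=20: →19(L), so W
n=21: →7(L), so W
n=22: →21(W) only, which is W, so L
n=23: →22(L), so W
n=24: →8(W), 23(W) — all W, so L
n=25: →24(L), so W
n=26: →25(W) only, which is W, so L
n=27: →9(L), so W
n=28: →27(W) only, which is W, so L
n=29: →28(L), so W
n=30: →10(W), 29(W) — all W, so L
n=31: →30(L), so W
The losing starting values of n are exactly the entries labelled L in this table (15 of them).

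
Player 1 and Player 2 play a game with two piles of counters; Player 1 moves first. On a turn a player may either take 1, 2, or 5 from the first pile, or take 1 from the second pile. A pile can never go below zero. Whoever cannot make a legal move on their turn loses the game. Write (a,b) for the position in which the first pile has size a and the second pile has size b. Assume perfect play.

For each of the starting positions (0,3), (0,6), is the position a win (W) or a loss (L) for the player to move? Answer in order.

Classify positions by backward induction: terminal positions (no move available) are L. From any other position, the mover wins iff some move reaches an L.
No move ever increases a pile, so every position that can arise here has a ≤ 0 and b ≤ 6; it is enough to label the cells with 0 ≤ a ≤ 0 and 0 ≤ b ≤ 6.
Every move lowers a or b (never raises either), so fill the grid row by row in increasing a, and left to right within a row: each cell's successors are then already labelled.
      b=0  b=1  b=2  b=3  b=4  b=5  b=6
a=0:    L    W    L    W    L    W    L
Cells with no legal move (terminal, hence L): (0,0).
The remaining L cells, each justified by listing all of its moves:
(0,2): L (sole option (0,1)(W) is W)
(0,4): L (sole option (0,3)(W) is W)
(0,6): L (sole option (0,5)(W) is W)
Every other cell has at least one move into one of the L cells above, so it is W.
(0,3): the move to (0,2) reaches an L cell, so W
(0,6): one of the L cells justified above, so L

(0,3): W, (0,6): L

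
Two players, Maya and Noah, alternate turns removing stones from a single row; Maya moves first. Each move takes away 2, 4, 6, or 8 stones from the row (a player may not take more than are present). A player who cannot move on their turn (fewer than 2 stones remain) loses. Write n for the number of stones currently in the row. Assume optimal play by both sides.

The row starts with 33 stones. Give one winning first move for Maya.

Build the W/L table. Terminal = L. A non-terminal position is W if it has a move to some L; otherwise it is L.
n=0: no move → L
n=1: no move → L
n=2: W (go to 0, an L position)
n=3: W (go to 1, an L position)
n=4: W (go to 0, an L position)
n=5: W (go to 1, an L position)
n=6: W (go to 0, an L position)
n=7: W (go to 1, an L position)
n=8: W (go to 0, an L position)
n=9: W (go to 1, an L position)
n=10: L (options 8(W), 6(W), 4(W), 2(W) are all W)
n=11: L (options 9(W), 7(W), 5(W), 3(W) are all W)
n=12: W (go to 10, an L position)
n=13: W (go to 11, an L position)
n=14: W (go to 10, an L position)
n=15: W (go to 11, an L position)
n=16: W (go to 10, an L position)
n=17: W (go to 11, an L position)
n=18: W (go to 10, an L position)
n=19: W (go to 11, an L position)
n=20: L (options 18(W), 16(W), 14(W), 12(W) are all W)
n=21: L (options 19(W), 17(W), 15(W), 13(W) are all W)
n=22: W (go to 20, an L position)
n=23: W (go to 21, an L position)
n=24: W (go to 20, an L position)
n=25: W (go to 21, an L position)
n=26: W (go to 20, an L position)
n=27: W (go to 21, an L position)
n=28: W (go to 20, an L position)
n=29: W (go to 21, an L position)
n=30: L (options 28(W), 26(W), 24(W), 22(W) are all W)
n=31: L (options 29(W), 27(W), 25(W), 23(W) are all W)
n=32: W (go to 30, an L position)
n=33: W (go to 31, an L position)
From 33, the L positions reachable in one move are: 31.

Remove 2, leaving 31.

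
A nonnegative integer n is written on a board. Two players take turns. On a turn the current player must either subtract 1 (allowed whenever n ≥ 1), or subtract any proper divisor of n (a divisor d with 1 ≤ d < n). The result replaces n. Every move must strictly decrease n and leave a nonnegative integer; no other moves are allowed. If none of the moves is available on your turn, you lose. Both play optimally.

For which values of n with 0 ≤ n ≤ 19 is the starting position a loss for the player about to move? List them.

Work bottom-up. With no move the player to move loses. Otherwise the position is W if at least one move leads to an L position for the opponent, and L if every move leads to a W.
n=0: no move → L
n=1: can move to 0, which is L ⇒ W
n=2: the only move is to 1(W), a W ⇒ L
n=3: can move to 2, which is L ⇒ W
n=4: can move to 2, which is L ⇒ W
n=5: the only move is to 4(W), a W ⇒ L
n=6: can move to 5, which is L ⇒ W
n=7: the only move is to 6(W), a W ⇒ L
n=8: can move to 7, which is L ⇒ W
n=9: moves to 6(W), 8(W); every one is W ⇒ L
n=10: can move to 5, which is L ⇒ W
n=11: the only move is to 10(W), a W ⇒ L
n=12: can move to 9, which is L ⇒ W
n=13: the only move is to 12(W), a W ⇒ L
n=14: can move to 7, which is L ⇒ W
n=15: moves to 10(W), 12(W), 14(W); every one is W ⇒ L
n=16: can move to 15, which is L ⇒ W
n=17: the only move is to 16(W), a W ⇒ L
n=18: can move to 9, which is L ⇒ W
n=19: the only move is to 18(W), a W ⇒ L
Reading off the rows marked L gives the requested list; there are 10 such values of n.

0, 2, 5, 7, 9, 11, 13, 15, 17, 19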